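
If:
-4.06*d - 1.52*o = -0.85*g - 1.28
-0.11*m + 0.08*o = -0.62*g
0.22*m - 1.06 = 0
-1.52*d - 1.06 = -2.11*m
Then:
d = 5.99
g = 2.62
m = 4.82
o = -13.69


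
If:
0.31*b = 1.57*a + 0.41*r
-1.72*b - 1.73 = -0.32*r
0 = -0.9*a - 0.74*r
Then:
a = -0.27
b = -0.94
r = 0.33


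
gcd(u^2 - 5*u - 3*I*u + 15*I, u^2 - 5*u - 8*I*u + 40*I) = u - 5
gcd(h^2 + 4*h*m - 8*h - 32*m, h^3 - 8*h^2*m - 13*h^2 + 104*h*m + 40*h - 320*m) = h - 8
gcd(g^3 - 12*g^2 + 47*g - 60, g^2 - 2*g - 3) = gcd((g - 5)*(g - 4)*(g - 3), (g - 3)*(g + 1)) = g - 3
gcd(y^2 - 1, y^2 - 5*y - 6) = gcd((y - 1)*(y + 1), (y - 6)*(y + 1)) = y + 1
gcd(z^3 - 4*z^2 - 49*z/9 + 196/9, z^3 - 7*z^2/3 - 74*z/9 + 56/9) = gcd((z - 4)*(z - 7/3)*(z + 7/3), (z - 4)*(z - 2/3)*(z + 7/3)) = z^2 - 5*z/3 - 28/3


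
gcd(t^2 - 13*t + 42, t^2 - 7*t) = t - 7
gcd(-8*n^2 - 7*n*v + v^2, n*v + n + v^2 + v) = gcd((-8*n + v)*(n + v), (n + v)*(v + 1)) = n + v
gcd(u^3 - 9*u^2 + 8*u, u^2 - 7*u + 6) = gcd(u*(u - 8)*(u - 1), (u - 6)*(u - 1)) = u - 1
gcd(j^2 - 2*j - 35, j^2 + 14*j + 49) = 1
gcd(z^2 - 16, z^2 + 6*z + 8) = z + 4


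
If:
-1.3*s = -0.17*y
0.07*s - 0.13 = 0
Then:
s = 1.86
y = 14.20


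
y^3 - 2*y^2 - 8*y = y*(y - 4)*(y + 2)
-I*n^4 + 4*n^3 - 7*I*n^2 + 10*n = n*(n - 2*I)*(n + 5*I)*(-I*n + 1)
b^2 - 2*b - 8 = (b - 4)*(b + 2)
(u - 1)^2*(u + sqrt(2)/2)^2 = u^4 - 2*u^3 + sqrt(2)*u^3 - 2*sqrt(2)*u^2 + 3*u^2/2 - u + sqrt(2)*u + 1/2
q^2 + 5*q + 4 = (q + 1)*(q + 4)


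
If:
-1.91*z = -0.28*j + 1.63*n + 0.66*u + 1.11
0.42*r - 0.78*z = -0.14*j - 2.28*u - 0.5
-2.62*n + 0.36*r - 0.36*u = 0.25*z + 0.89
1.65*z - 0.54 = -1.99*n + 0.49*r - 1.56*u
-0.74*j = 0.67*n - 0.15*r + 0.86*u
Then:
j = -0.40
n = -0.86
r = -3.43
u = 0.42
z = -0.05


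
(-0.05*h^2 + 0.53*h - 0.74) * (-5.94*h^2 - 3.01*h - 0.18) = 0.297*h^4 - 2.9977*h^3 + 2.8093*h^2 + 2.132*h + 0.1332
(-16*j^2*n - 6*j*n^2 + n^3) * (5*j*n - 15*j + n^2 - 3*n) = -80*j^3*n^2 + 240*j^3*n - 46*j^2*n^3 + 138*j^2*n^2 - j*n^4 + 3*j*n^3 + n^5 - 3*n^4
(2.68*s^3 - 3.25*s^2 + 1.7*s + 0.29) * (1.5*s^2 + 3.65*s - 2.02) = 4.02*s^5 + 4.907*s^4 - 14.7261*s^3 + 13.205*s^2 - 2.3755*s - 0.5858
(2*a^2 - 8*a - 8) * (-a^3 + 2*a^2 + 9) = -2*a^5 + 12*a^4 - 8*a^3 + 2*a^2 - 72*a - 72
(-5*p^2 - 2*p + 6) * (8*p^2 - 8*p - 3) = -40*p^4 + 24*p^3 + 79*p^2 - 42*p - 18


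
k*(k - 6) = k^2 - 6*k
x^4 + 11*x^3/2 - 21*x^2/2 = x^2*(x - 3/2)*(x + 7)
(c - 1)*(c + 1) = c^2 - 1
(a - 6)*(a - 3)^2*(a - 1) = a^4 - 13*a^3 + 57*a^2 - 99*a + 54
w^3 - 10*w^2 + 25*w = w*(w - 5)^2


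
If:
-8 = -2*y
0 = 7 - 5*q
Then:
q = 7/5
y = 4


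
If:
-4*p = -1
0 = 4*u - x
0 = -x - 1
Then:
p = 1/4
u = -1/4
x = -1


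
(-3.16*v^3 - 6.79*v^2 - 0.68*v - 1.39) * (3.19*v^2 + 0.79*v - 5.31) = -10.0804*v^5 - 24.1565*v^4 + 9.2463*v^3 + 31.0836*v^2 + 2.5127*v + 7.3809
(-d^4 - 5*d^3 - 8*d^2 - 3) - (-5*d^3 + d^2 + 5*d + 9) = -d^4 - 9*d^2 - 5*d - 12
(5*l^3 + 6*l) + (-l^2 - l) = 5*l^3 - l^2 + 5*l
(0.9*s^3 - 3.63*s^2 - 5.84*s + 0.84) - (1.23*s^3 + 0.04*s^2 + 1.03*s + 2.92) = -0.33*s^3 - 3.67*s^2 - 6.87*s - 2.08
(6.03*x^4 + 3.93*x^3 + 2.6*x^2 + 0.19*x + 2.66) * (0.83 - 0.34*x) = -2.0502*x^5 + 3.6687*x^4 + 2.3779*x^3 + 2.0934*x^2 - 0.7467*x + 2.2078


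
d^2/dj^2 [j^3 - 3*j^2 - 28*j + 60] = 6*j - 6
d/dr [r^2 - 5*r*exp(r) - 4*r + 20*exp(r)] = -5*r*exp(r) + 2*r + 15*exp(r) - 4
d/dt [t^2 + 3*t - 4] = 2*t + 3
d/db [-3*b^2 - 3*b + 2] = -6*b - 3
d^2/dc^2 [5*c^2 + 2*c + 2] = 10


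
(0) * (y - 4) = 0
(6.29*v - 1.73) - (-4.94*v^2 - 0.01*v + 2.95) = 4.94*v^2 + 6.3*v - 4.68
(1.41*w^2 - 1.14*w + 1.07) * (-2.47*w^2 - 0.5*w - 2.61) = -3.4827*w^4 + 2.1108*w^3 - 5.753*w^2 + 2.4404*w - 2.7927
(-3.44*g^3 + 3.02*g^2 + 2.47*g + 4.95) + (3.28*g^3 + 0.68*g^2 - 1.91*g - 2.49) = -0.16*g^3 + 3.7*g^2 + 0.56*g + 2.46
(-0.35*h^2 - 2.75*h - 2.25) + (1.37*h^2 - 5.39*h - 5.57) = 1.02*h^2 - 8.14*h - 7.82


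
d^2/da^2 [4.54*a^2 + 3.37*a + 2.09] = 9.08000000000000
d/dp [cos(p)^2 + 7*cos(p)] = -(2*cos(p) + 7)*sin(p)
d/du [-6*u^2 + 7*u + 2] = 7 - 12*u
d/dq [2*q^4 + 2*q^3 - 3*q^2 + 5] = 2*q*(4*q^2 + 3*q - 3)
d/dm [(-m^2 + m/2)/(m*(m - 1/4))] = -4/(16*m^2 - 8*m + 1)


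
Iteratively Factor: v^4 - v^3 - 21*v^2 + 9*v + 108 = (v - 4)*(v^3 + 3*v^2 - 9*v - 27) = (v - 4)*(v + 3)*(v^2 - 9) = (v - 4)*(v - 3)*(v + 3)*(v + 3)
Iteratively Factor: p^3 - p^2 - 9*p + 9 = (p + 3)*(p^2 - 4*p + 3) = (p - 3)*(p + 3)*(p - 1)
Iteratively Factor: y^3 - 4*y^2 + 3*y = (y - 3)*(y^2 - y) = (y - 3)*(y - 1)*(y)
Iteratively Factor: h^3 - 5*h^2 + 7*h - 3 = (h - 1)*(h^2 - 4*h + 3) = (h - 3)*(h - 1)*(h - 1)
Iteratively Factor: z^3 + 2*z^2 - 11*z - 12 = (z + 1)*(z^2 + z - 12) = (z - 3)*(z + 1)*(z + 4)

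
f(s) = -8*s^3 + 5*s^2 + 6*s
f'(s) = -24*s^2 + 10*s + 6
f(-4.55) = 829.78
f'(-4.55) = -536.36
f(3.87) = -365.58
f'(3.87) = -314.75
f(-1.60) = 35.97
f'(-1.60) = -71.44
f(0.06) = 0.38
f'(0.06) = 6.51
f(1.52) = -7.42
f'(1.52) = -34.25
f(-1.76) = 48.54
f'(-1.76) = -85.94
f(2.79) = -118.08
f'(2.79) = -152.92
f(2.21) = -48.67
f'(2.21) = -89.12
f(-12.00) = 14472.00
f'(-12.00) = -3570.00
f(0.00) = 0.00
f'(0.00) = 6.00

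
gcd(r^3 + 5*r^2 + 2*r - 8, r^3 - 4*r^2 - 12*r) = r + 2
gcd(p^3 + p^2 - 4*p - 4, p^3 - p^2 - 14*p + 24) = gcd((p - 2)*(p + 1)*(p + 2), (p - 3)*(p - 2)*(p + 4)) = p - 2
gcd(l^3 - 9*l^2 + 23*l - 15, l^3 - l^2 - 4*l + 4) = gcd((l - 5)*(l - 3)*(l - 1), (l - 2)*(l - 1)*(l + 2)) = l - 1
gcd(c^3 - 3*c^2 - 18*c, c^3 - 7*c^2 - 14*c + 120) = c - 6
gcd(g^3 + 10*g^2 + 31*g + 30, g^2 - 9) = g + 3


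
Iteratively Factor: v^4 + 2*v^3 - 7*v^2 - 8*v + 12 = (v - 2)*(v^3 + 4*v^2 + v - 6) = (v - 2)*(v + 3)*(v^2 + v - 2) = (v - 2)*(v + 2)*(v + 3)*(v - 1)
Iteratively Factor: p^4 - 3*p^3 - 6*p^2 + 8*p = (p - 4)*(p^3 + p^2 - 2*p) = p*(p - 4)*(p^2 + p - 2) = p*(p - 4)*(p + 2)*(p - 1)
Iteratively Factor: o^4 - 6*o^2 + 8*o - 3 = (o + 3)*(o^3 - 3*o^2 + 3*o - 1) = (o - 1)*(o + 3)*(o^2 - 2*o + 1) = (o - 1)^2*(o + 3)*(o - 1)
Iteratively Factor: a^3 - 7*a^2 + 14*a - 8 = (a - 2)*(a^2 - 5*a + 4) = (a - 2)*(a - 1)*(a - 4)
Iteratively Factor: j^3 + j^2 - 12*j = (j)*(j^2 + j - 12) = j*(j - 3)*(j + 4)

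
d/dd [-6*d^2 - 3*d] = -12*d - 3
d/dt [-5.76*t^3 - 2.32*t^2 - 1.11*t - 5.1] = -17.28*t^2 - 4.64*t - 1.11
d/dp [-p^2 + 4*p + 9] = 4 - 2*p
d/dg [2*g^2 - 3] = 4*g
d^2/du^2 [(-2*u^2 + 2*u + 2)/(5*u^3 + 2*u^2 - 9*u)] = 4*(-25*u^6 + 75*u^5 + 45*u^4 + 111*u^3 - 123*u^2 - 54*u + 81)/(u^3*(125*u^6 + 150*u^5 - 615*u^4 - 532*u^3 + 1107*u^2 + 486*u - 729))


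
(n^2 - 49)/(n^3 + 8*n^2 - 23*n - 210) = (n - 7)/(n^2 + n - 30)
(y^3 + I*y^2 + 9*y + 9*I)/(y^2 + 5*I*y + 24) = (y^2 + 4*I*y - 3)/(y + 8*I)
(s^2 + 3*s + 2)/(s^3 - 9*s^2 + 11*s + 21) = (s + 2)/(s^2 - 10*s + 21)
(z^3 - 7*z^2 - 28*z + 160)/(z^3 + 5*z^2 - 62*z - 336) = (z^2 + z - 20)/(z^2 + 13*z + 42)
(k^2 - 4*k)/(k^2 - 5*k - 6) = k*(4 - k)/(-k^2 + 5*k + 6)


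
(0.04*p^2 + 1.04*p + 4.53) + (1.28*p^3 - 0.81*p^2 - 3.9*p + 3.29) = 1.28*p^3 - 0.77*p^2 - 2.86*p + 7.82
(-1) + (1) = 0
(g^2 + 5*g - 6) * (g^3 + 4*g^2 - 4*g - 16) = g^5 + 9*g^4 + 10*g^3 - 60*g^2 - 56*g + 96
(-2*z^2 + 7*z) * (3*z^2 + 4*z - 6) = -6*z^4 + 13*z^3 + 40*z^2 - 42*z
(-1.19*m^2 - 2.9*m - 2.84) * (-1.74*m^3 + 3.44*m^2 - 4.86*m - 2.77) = 2.0706*m^5 + 0.952400000000001*m^4 + 0.749000000000001*m^3 + 7.6207*m^2 + 21.8354*m + 7.8668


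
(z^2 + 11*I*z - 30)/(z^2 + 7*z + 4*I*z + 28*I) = (z^2 + 11*I*z - 30)/(z^2 + z*(7 + 4*I) + 28*I)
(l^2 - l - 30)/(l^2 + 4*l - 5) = (l - 6)/(l - 1)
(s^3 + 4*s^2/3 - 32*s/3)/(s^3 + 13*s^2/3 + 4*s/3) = (3*s - 8)/(3*s + 1)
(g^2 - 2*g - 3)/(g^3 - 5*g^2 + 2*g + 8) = (g - 3)/(g^2 - 6*g + 8)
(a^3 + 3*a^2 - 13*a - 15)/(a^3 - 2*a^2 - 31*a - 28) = (a^2 + 2*a - 15)/(a^2 - 3*a - 28)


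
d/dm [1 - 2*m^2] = -4*m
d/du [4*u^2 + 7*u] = 8*u + 7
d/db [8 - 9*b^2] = -18*b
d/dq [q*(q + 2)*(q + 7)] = 3*q^2 + 18*q + 14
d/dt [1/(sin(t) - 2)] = -cos(t)/(sin(t) - 2)^2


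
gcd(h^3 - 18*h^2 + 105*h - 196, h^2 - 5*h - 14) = h - 7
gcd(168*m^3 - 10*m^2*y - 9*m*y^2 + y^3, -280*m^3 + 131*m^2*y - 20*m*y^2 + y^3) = -7*m + y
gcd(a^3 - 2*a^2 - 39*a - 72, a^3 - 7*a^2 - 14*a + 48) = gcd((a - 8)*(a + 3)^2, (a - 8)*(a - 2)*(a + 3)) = a^2 - 5*a - 24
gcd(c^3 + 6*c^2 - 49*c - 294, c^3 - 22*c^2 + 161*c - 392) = c - 7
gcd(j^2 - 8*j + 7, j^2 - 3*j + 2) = j - 1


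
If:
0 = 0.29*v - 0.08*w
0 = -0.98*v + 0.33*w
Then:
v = 0.00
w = 0.00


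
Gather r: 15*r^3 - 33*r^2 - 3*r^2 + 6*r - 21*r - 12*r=15*r^3 - 36*r^2 - 27*r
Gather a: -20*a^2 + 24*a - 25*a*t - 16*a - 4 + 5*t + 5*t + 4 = -20*a^2 + a*(8 - 25*t) + 10*t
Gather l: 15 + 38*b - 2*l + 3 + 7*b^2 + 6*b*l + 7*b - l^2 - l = 7*b^2 + 45*b - l^2 + l*(6*b - 3) + 18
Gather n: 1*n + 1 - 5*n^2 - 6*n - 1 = -5*n^2 - 5*n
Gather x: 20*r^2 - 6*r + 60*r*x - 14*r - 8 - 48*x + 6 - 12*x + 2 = 20*r^2 - 20*r + x*(60*r - 60)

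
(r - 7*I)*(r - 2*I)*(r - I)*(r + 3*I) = r^4 - 7*I*r^3 + 7*r^2 - 55*I*r - 42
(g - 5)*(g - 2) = g^2 - 7*g + 10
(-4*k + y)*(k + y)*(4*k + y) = -16*k^3 - 16*k^2*y + k*y^2 + y^3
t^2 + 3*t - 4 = (t - 1)*(t + 4)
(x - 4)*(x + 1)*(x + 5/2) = x^3 - x^2/2 - 23*x/2 - 10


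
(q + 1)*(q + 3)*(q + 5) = q^3 + 9*q^2 + 23*q + 15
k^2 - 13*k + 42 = (k - 7)*(k - 6)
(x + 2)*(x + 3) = x^2 + 5*x + 6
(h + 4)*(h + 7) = h^2 + 11*h + 28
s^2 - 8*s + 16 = (s - 4)^2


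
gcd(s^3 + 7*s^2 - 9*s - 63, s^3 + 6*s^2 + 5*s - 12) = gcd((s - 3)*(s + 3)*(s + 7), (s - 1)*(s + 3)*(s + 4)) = s + 3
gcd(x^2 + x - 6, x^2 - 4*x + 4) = x - 2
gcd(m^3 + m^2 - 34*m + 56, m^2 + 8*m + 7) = m + 7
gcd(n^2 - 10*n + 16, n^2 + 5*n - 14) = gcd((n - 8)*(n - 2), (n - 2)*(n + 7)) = n - 2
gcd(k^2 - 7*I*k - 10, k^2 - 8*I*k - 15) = k - 5*I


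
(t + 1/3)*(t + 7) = t^2 + 22*t/3 + 7/3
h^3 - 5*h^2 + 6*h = h*(h - 3)*(h - 2)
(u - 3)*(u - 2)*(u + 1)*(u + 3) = u^4 - u^3 - 11*u^2 + 9*u + 18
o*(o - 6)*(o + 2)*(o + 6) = o^4 + 2*o^3 - 36*o^2 - 72*o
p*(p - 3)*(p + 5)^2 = p^4 + 7*p^3 - 5*p^2 - 75*p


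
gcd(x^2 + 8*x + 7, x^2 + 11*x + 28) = x + 7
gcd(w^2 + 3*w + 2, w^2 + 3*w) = 1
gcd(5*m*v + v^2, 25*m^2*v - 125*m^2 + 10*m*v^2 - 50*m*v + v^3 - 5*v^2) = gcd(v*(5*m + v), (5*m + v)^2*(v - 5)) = 5*m + v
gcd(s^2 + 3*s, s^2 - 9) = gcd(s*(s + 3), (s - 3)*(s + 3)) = s + 3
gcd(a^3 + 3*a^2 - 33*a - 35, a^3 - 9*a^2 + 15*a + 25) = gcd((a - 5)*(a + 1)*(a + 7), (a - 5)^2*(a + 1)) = a^2 - 4*a - 5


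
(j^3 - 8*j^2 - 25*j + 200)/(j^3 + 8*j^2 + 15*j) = (j^2 - 13*j + 40)/(j*(j + 3))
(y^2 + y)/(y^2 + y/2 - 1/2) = 2*y/(2*y - 1)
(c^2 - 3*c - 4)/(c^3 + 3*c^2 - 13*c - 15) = (c - 4)/(c^2 + 2*c - 15)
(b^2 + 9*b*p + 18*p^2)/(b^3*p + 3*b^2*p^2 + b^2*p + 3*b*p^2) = (b + 6*p)/(b*p*(b + 1))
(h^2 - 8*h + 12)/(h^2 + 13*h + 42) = (h^2 - 8*h + 12)/(h^2 + 13*h + 42)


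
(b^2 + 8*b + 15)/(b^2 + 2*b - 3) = (b + 5)/(b - 1)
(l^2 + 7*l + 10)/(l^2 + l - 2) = (l + 5)/(l - 1)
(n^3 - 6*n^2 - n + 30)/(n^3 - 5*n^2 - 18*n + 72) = (n^2 - 3*n - 10)/(n^2 - 2*n - 24)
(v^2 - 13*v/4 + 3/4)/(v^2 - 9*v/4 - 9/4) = (4*v - 1)/(4*v + 3)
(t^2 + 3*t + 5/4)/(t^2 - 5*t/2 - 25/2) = (t + 1/2)/(t - 5)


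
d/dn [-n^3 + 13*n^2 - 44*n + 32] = -3*n^2 + 26*n - 44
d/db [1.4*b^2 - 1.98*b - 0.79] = 2.8*b - 1.98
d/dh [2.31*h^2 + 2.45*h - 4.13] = 4.62*h + 2.45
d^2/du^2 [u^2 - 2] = 2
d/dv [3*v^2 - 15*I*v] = 6*v - 15*I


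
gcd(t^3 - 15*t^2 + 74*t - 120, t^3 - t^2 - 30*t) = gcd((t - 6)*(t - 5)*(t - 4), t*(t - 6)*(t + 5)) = t - 6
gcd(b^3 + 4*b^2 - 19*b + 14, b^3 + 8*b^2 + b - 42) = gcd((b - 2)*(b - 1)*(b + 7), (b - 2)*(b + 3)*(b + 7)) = b^2 + 5*b - 14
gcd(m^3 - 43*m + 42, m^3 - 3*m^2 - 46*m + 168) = m^2 + m - 42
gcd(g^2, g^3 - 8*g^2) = g^2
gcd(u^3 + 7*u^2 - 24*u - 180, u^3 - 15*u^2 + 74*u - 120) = u - 5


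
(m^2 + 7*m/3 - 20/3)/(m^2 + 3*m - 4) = (m - 5/3)/(m - 1)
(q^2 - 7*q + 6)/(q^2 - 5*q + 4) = (q - 6)/(q - 4)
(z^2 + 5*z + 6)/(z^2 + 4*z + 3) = (z + 2)/(z + 1)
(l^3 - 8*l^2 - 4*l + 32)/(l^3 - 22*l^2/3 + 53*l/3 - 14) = 3*(l^2 - 6*l - 16)/(3*l^2 - 16*l + 21)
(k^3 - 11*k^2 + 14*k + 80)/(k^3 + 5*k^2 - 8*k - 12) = (k^3 - 11*k^2 + 14*k + 80)/(k^3 + 5*k^2 - 8*k - 12)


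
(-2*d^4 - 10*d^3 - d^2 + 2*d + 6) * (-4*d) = 8*d^5 + 40*d^4 + 4*d^3 - 8*d^2 - 24*d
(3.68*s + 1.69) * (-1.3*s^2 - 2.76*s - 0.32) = -4.784*s^3 - 12.3538*s^2 - 5.842*s - 0.5408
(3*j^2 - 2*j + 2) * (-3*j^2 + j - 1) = -9*j^4 + 9*j^3 - 11*j^2 + 4*j - 2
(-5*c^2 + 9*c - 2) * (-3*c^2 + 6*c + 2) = 15*c^4 - 57*c^3 + 50*c^2 + 6*c - 4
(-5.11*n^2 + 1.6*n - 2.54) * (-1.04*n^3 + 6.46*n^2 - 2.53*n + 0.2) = 5.3144*n^5 - 34.6746*n^4 + 25.9059*n^3 - 21.4784*n^2 + 6.7462*n - 0.508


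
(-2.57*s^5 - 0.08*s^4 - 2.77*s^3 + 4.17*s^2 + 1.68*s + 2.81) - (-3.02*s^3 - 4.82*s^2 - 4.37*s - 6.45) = -2.57*s^5 - 0.08*s^4 + 0.25*s^3 + 8.99*s^2 + 6.05*s + 9.26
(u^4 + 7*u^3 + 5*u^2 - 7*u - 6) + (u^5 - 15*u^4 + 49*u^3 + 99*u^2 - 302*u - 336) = u^5 - 14*u^4 + 56*u^3 + 104*u^2 - 309*u - 342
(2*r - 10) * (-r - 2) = -2*r^2 + 6*r + 20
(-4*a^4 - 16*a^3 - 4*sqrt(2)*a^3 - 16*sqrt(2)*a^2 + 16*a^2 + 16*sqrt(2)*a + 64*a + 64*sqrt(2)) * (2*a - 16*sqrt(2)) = -8*a^5 - 32*a^4 + 56*sqrt(2)*a^4 + 160*a^3 + 224*sqrt(2)*a^3 - 224*sqrt(2)*a^2 + 640*a^2 - 896*sqrt(2)*a - 512*a - 2048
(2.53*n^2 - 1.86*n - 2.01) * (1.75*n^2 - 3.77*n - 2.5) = 4.4275*n^4 - 12.7931*n^3 - 2.8303*n^2 + 12.2277*n + 5.025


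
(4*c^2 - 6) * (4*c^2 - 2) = 16*c^4 - 32*c^2 + 12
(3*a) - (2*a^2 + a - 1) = -2*a^2 + 2*a + 1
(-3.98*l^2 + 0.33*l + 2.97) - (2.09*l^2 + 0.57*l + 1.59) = -6.07*l^2 - 0.24*l + 1.38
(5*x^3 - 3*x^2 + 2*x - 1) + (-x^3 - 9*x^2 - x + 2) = 4*x^3 - 12*x^2 + x + 1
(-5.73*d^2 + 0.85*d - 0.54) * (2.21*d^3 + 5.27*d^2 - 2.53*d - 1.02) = -12.6633*d^5 - 28.3186*d^4 + 17.783*d^3 + 0.848300000000001*d^2 + 0.4992*d + 0.5508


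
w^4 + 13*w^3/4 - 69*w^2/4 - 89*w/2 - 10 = (w - 4)*(w + 1/4)*(w + 2)*(w + 5)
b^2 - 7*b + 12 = (b - 4)*(b - 3)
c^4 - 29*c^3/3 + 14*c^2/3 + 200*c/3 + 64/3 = (c - 8)*(c - 4)*(c + 1/3)*(c + 2)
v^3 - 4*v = v*(v - 2)*(v + 2)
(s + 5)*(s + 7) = s^2 + 12*s + 35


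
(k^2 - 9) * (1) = k^2 - 9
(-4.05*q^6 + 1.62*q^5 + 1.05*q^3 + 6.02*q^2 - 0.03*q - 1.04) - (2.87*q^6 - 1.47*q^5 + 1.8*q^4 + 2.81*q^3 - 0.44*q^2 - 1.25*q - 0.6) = -6.92*q^6 + 3.09*q^5 - 1.8*q^4 - 1.76*q^3 + 6.46*q^2 + 1.22*q - 0.44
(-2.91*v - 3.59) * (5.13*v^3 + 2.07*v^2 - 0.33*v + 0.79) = -14.9283*v^4 - 24.4404*v^3 - 6.471*v^2 - 1.1142*v - 2.8361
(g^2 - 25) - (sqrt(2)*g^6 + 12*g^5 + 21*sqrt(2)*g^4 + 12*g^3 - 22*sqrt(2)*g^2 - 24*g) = -sqrt(2)*g^6 - 12*g^5 - 21*sqrt(2)*g^4 - 12*g^3 + g^2 + 22*sqrt(2)*g^2 + 24*g - 25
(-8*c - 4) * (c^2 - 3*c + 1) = -8*c^3 + 20*c^2 + 4*c - 4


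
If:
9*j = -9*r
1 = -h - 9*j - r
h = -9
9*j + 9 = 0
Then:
No Solution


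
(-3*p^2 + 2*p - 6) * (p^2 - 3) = -3*p^4 + 2*p^3 + 3*p^2 - 6*p + 18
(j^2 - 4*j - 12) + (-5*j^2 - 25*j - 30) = -4*j^2 - 29*j - 42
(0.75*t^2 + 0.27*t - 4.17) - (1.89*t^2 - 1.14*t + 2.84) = -1.14*t^2 + 1.41*t - 7.01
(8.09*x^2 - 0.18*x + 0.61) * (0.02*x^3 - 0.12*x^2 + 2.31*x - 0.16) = 0.1618*x^5 - 0.9744*x^4 + 18.7217*x^3 - 1.7834*x^2 + 1.4379*x - 0.0976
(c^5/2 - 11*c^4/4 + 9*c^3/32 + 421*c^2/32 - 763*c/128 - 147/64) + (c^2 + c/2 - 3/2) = c^5/2 - 11*c^4/4 + 9*c^3/32 + 453*c^2/32 - 699*c/128 - 243/64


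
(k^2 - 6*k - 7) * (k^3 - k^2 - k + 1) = k^5 - 7*k^4 - 2*k^3 + 14*k^2 + k - 7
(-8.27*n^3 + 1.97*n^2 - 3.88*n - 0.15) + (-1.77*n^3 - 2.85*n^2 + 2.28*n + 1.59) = -10.04*n^3 - 0.88*n^2 - 1.6*n + 1.44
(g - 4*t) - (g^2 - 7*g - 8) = -g^2 + 8*g - 4*t + 8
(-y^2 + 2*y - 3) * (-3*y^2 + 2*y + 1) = 3*y^4 - 8*y^3 + 12*y^2 - 4*y - 3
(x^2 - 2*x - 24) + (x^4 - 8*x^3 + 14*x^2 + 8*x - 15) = x^4 - 8*x^3 + 15*x^2 + 6*x - 39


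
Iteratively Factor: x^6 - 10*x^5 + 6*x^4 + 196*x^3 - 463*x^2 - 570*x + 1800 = (x + 4)*(x^5 - 14*x^4 + 62*x^3 - 52*x^2 - 255*x + 450) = (x - 5)*(x + 4)*(x^4 - 9*x^3 + 17*x^2 + 33*x - 90) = (x - 5)^2*(x + 4)*(x^3 - 4*x^2 - 3*x + 18) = (x - 5)^2*(x + 2)*(x + 4)*(x^2 - 6*x + 9) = (x - 5)^2*(x - 3)*(x + 2)*(x + 4)*(x - 3)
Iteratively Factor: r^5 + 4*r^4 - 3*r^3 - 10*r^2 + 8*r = (r - 1)*(r^4 + 5*r^3 + 2*r^2 - 8*r) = (r - 1)*(r + 4)*(r^3 + r^2 - 2*r) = (r - 1)^2*(r + 4)*(r^2 + 2*r) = r*(r - 1)^2*(r + 4)*(r + 2)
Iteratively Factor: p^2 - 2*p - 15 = (p - 5)*(p + 3)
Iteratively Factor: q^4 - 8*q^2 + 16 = (q + 2)*(q^3 - 2*q^2 - 4*q + 8) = (q - 2)*(q + 2)*(q^2 - 4) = (q - 2)*(q + 2)^2*(q - 2)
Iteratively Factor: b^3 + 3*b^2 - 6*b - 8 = (b + 1)*(b^2 + 2*b - 8) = (b - 2)*(b + 1)*(b + 4)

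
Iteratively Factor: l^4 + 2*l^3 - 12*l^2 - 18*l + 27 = (l + 3)*(l^3 - l^2 - 9*l + 9) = (l - 1)*(l + 3)*(l^2 - 9) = (l - 1)*(l + 3)^2*(l - 3)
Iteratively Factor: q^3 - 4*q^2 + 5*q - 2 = (q - 2)*(q^2 - 2*q + 1) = (q - 2)*(q - 1)*(q - 1)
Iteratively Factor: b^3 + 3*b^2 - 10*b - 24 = (b + 2)*(b^2 + b - 12) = (b + 2)*(b + 4)*(b - 3)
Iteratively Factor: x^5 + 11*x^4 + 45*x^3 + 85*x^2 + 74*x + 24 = (x + 2)*(x^4 + 9*x^3 + 27*x^2 + 31*x + 12) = (x + 1)*(x + 2)*(x^3 + 8*x^2 + 19*x + 12) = (x + 1)*(x + 2)*(x + 4)*(x^2 + 4*x + 3) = (x + 1)*(x + 2)*(x + 3)*(x + 4)*(x + 1)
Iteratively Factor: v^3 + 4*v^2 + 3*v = (v)*(v^2 + 4*v + 3) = v*(v + 1)*(v + 3)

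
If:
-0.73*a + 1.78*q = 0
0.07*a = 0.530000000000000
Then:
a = 7.57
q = 3.11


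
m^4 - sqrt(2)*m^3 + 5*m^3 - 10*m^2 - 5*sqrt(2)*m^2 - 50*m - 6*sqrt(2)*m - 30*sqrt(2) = (m + 5)*(m - 3*sqrt(2))*(m + sqrt(2))^2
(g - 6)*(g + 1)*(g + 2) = g^3 - 3*g^2 - 16*g - 12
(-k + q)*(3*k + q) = -3*k^2 + 2*k*q + q^2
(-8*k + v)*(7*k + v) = -56*k^2 - k*v + v^2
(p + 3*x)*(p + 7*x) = p^2 + 10*p*x + 21*x^2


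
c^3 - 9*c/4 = c*(c - 3/2)*(c + 3/2)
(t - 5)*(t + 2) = t^2 - 3*t - 10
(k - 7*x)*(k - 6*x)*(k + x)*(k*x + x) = k^4*x - 12*k^3*x^2 + k^3*x + 29*k^2*x^3 - 12*k^2*x^2 + 42*k*x^4 + 29*k*x^3 + 42*x^4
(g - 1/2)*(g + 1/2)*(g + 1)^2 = g^4 + 2*g^3 + 3*g^2/4 - g/2 - 1/4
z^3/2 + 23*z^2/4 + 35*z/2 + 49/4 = (z/2 + 1/2)*(z + 7/2)*(z + 7)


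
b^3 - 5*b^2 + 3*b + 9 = (b - 3)^2*(b + 1)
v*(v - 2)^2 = v^3 - 4*v^2 + 4*v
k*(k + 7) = k^2 + 7*k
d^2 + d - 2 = (d - 1)*(d + 2)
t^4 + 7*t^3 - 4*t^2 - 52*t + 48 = (t - 2)*(t - 1)*(t + 4)*(t + 6)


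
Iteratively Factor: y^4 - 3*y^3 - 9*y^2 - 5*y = (y)*(y^3 - 3*y^2 - 9*y - 5) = y*(y + 1)*(y^2 - 4*y - 5) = y*(y + 1)^2*(y - 5)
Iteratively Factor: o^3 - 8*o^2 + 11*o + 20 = (o - 5)*(o^2 - 3*o - 4) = (o - 5)*(o + 1)*(o - 4)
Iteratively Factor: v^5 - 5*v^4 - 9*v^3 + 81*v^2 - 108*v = (v - 3)*(v^4 - 2*v^3 - 15*v^2 + 36*v) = (v - 3)*(v + 4)*(v^3 - 6*v^2 + 9*v) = (v - 3)^2*(v + 4)*(v^2 - 3*v) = v*(v - 3)^2*(v + 4)*(v - 3)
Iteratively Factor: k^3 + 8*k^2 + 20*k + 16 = (k + 2)*(k^2 + 6*k + 8) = (k + 2)*(k + 4)*(k + 2)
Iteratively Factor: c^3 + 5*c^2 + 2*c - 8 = (c + 2)*(c^2 + 3*c - 4) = (c + 2)*(c + 4)*(c - 1)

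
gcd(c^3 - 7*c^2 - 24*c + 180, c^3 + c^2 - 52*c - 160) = c + 5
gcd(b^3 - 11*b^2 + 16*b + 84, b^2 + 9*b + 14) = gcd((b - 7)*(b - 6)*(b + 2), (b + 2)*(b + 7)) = b + 2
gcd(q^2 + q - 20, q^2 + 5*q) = q + 5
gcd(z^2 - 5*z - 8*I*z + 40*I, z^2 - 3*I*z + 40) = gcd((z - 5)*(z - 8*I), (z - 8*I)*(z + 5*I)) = z - 8*I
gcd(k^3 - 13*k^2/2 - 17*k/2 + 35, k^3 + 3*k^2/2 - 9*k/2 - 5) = k^2 + k/2 - 5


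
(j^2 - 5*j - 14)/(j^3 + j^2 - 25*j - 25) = (j^2 - 5*j - 14)/(j^3 + j^2 - 25*j - 25)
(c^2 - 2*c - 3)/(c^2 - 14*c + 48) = (c^2 - 2*c - 3)/(c^2 - 14*c + 48)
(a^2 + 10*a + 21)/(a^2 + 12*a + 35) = (a + 3)/(a + 5)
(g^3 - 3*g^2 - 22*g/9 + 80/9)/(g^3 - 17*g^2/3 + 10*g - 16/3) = (g + 5/3)/(g - 1)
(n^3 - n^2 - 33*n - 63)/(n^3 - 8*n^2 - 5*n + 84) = (n + 3)/(n - 4)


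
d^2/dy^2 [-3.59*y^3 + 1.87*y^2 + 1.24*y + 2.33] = 3.74 - 21.54*y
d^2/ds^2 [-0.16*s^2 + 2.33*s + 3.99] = -0.320000000000000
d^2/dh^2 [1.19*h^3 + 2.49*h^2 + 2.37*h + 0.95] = 7.14*h + 4.98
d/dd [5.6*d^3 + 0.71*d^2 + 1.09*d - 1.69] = 16.8*d^2 + 1.42*d + 1.09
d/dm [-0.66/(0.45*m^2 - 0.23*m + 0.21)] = (0.594*m - 0.1518)/(0.45*m^2 - 0.23*m + 0.21)^2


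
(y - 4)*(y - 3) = y^2 - 7*y + 12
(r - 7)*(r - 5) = r^2 - 12*r + 35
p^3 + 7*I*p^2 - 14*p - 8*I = (p + I)*(p + 2*I)*(p + 4*I)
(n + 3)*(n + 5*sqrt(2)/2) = n^2 + 3*n + 5*sqrt(2)*n/2 + 15*sqrt(2)/2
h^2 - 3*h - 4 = (h - 4)*(h + 1)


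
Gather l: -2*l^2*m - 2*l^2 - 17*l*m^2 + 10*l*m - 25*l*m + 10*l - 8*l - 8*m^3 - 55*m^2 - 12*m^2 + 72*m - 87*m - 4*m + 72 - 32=l^2*(-2*m - 2) + l*(-17*m^2 - 15*m + 2) - 8*m^3 - 67*m^2 - 19*m + 40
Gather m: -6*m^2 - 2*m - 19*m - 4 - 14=-6*m^2 - 21*m - 18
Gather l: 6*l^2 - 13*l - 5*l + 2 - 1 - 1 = 6*l^2 - 18*l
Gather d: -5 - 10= -15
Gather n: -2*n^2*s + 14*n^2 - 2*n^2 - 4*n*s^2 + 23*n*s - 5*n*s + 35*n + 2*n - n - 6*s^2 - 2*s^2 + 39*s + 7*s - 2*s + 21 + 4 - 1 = n^2*(12 - 2*s) + n*(-4*s^2 + 18*s + 36) - 8*s^2 + 44*s + 24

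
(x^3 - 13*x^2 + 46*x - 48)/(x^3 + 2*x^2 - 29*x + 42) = (x - 8)/(x + 7)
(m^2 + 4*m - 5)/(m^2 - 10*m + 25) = (m^2 + 4*m - 5)/(m^2 - 10*m + 25)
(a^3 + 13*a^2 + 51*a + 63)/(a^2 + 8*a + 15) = (a^2 + 10*a + 21)/(a + 5)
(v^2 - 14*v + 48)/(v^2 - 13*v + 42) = (v - 8)/(v - 7)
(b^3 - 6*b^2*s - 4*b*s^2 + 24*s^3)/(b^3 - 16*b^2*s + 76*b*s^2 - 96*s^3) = (-b - 2*s)/(-b + 8*s)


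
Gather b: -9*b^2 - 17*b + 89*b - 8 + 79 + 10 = -9*b^2 + 72*b + 81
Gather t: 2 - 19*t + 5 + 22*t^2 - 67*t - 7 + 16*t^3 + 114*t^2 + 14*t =16*t^3 + 136*t^2 - 72*t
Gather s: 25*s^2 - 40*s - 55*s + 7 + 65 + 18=25*s^2 - 95*s + 90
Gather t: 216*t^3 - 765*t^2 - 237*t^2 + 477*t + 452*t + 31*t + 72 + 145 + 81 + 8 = 216*t^3 - 1002*t^2 + 960*t + 306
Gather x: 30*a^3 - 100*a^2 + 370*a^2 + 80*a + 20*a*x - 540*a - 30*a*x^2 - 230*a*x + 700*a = 30*a^3 + 270*a^2 - 30*a*x^2 - 210*a*x + 240*a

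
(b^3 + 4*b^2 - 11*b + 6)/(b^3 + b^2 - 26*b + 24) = (b - 1)/(b - 4)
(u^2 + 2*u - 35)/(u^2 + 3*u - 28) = (u - 5)/(u - 4)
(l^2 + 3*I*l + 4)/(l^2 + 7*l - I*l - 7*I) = (l + 4*I)/(l + 7)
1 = 1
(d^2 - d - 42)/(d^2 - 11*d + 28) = (d + 6)/(d - 4)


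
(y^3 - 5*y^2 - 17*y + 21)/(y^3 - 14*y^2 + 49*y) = (y^2 + 2*y - 3)/(y*(y - 7))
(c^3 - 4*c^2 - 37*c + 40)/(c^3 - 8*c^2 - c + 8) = (c + 5)/(c + 1)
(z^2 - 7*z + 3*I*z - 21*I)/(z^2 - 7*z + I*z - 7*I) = (z + 3*I)/(z + I)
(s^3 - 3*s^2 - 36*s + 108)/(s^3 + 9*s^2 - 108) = (s - 6)/(s + 6)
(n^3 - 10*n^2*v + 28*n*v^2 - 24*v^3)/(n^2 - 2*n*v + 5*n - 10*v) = (n^2 - 8*n*v + 12*v^2)/(n + 5)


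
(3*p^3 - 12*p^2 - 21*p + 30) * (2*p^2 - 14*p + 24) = 6*p^5 - 66*p^4 + 198*p^3 + 66*p^2 - 924*p + 720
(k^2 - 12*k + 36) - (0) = k^2 - 12*k + 36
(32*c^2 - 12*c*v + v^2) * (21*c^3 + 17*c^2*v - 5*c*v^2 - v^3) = 672*c^5 + 292*c^4*v - 343*c^3*v^2 + 45*c^2*v^3 + 7*c*v^4 - v^5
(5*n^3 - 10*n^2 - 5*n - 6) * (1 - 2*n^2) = -10*n^5 + 20*n^4 + 15*n^3 + 2*n^2 - 5*n - 6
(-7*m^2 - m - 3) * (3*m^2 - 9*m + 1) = -21*m^4 + 60*m^3 - 7*m^2 + 26*m - 3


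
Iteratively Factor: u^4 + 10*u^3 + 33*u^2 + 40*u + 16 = (u + 4)*(u^3 + 6*u^2 + 9*u + 4) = (u + 1)*(u + 4)*(u^2 + 5*u + 4) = (u + 1)^2*(u + 4)*(u + 4)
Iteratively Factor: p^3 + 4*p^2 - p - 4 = (p + 4)*(p^2 - 1) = (p - 1)*(p + 4)*(p + 1)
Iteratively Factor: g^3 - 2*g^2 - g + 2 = (g - 2)*(g^2 - 1) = (g - 2)*(g - 1)*(g + 1)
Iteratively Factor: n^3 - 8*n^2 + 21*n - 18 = (n - 3)*(n^2 - 5*n + 6) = (n - 3)*(n - 2)*(n - 3)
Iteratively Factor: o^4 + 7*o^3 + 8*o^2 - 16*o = (o - 1)*(o^3 + 8*o^2 + 16*o) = o*(o - 1)*(o^2 + 8*o + 16) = o*(o - 1)*(o + 4)*(o + 4)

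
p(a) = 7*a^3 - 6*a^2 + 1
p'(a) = 21*a^2 - 12*a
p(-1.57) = -40.88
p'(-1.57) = 70.60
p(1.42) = 8.94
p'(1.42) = 25.30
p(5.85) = 1197.08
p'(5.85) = 648.47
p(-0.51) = -1.49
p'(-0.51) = 11.58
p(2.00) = 33.00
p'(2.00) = 60.00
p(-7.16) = -2876.03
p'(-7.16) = 1162.50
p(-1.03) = -13.01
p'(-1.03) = 34.64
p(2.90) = 121.26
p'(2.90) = 141.81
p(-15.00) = -24974.00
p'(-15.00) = 4905.00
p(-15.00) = -24974.00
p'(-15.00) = 4905.00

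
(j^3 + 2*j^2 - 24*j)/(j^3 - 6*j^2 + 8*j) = (j + 6)/(j - 2)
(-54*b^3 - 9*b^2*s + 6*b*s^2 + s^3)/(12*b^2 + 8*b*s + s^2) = (-9*b^2 + s^2)/(2*b + s)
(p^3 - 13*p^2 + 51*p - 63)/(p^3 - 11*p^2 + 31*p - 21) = (p - 3)/(p - 1)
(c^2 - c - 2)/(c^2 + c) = (c - 2)/c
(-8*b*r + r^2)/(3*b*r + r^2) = (-8*b + r)/(3*b + r)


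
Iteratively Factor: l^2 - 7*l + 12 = (l - 3)*(l - 4)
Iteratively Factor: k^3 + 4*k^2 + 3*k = (k + 3)*(k^2 + k) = (k + 1)*(k + 3)*(k)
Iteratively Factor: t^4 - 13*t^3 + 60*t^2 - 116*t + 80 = (t - 4)*(t^3 - 9*t^2 + 24*t - 20) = (t - 4)*(t - 2)*(t^2 - 7*t + 10) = (t - 5)*(t - 4)*(t - 2)*(t - 2)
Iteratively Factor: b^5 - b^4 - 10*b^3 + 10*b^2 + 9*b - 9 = (b - 1)*(b^4 - 10*b^2 + 9) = (b - 1)*(b + 1)*(b^3 - b^2 - 9*b + 9) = (b - 3)*(b - 1)*(b + 1)*(b^2 + 2*b - 3) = (b - 3)*(b - 1)*(b + 1)*(b + 3)*(b - 1)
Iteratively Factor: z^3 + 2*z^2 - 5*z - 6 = (z + 3)*(z^2 - z - 2) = (z - 2)*(z + 3)*(z + 1)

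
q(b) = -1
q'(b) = 0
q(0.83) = -1.00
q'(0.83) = 0.00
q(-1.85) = -1.00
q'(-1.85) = 0.00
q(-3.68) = -1.00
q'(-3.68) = 0.00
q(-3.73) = -1.00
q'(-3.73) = 0.00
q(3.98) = -1.00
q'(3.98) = 0.00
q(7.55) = -1.00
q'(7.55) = 0.00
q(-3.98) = -1.00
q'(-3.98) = 0.00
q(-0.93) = -1.00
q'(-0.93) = 0.00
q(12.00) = -1.00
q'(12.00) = 0.00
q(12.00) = -1.00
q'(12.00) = 0.00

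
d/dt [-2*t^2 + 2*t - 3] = 2 - 4*t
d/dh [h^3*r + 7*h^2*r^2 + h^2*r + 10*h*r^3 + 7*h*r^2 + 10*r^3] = r*(3*h^2 + 14*h*r + 2*h + 10*r^2 + 7*r)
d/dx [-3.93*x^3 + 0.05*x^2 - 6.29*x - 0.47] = -11.79*x^2 + 0.1*x - 6.29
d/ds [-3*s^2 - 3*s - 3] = -6*s - 3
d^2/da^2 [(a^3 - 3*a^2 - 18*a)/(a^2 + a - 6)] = -16/(a^3 - 6*a^2 + 12*a - 8)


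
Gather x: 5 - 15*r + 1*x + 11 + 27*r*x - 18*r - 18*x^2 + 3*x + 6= -33*r - 18*x^2 + x*(27*r + 4) + 22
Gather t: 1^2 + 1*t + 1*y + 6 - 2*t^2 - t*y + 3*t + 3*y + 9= -2*t^2 + t*(4 - y) + 4*y + 16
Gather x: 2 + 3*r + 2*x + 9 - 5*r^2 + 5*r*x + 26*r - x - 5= -5*r^2 + 29*r + x*(5*r + 1) + 6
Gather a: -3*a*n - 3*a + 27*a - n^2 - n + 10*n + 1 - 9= a*(24 - 3*n) - n^2 + 9*n - 8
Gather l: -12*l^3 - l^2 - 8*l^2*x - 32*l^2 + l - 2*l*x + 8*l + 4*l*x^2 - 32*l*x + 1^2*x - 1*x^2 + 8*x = -12*l^3 + l^2*(-8*x - 33) + l*(4*x^2 - 34*x + 9) - x^2 + 9*x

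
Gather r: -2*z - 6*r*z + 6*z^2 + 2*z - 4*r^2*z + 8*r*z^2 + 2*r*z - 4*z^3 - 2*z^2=-4*r^2*z + r*(8*z^2 - 4*z) - 4*z^3 + 4*z^2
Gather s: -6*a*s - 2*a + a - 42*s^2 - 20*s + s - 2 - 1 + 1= -a - 42*s^2 + s*(-6*a - 19) - 2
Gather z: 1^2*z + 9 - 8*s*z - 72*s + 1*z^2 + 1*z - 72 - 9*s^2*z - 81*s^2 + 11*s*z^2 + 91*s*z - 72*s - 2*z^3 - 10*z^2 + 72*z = -81*s^2 - 144*s - 2*z^3 + z^2*(11*s - 9) + z*(-9*s^2 + 83*s + 74) - 63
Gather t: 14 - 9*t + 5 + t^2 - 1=t^2 - 9*t + 18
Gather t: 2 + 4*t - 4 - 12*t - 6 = -8*t - 8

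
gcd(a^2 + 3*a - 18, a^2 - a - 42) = a + 6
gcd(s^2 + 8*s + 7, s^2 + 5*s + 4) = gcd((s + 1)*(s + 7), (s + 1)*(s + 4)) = s + 1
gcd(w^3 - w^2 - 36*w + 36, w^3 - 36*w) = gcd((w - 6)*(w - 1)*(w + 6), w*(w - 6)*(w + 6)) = w^2 - 36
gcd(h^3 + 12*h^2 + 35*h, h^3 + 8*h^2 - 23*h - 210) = h + 7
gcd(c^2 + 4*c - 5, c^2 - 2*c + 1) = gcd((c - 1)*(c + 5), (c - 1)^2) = c - 1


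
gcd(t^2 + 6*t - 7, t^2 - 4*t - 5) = 1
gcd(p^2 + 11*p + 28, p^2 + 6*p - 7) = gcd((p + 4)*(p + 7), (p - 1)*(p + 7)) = p + 7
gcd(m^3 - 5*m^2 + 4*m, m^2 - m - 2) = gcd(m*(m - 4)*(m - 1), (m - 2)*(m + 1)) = 1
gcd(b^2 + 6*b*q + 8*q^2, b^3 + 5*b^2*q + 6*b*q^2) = b + 2*q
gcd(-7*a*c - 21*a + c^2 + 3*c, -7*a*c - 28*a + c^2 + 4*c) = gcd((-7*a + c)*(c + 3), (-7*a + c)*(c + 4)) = 7*a - c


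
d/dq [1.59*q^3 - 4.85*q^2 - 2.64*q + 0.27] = 4.77*q^2 - 9.7*q - 2.64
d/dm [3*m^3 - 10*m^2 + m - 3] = 9*m^2 - 20*m + 1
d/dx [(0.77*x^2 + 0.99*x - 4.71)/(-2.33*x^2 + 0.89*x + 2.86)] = (2.992*x^2 - 17.5442*x + 7.0233)/(5.4289*x^4 - 4.1474*x^3 - 12.5355*x^2 + 5.0908*x + 8.1796)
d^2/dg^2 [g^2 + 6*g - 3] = 2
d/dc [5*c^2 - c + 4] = 10*c - 1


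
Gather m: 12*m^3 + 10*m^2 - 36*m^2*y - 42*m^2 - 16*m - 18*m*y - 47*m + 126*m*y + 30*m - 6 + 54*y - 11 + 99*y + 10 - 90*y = 12*m^3 + m^2*(-36*y - 32) + m*(108*y - 33) + 63*y - 7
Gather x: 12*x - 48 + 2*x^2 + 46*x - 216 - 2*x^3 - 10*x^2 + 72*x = -2*x^3 - 8*x^2 + 130*x - 264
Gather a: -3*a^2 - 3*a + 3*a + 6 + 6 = 12 - 3*a^2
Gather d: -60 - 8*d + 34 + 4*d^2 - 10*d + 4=4*d^2 - 18*d - 22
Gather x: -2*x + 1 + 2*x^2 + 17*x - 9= 2*x^2 + 15*x - 8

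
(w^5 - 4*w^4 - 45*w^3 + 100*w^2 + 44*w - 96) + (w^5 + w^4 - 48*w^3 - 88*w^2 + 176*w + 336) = 2*w^5 - 3*w^4 - 93*w^3 + 12*w^2 + 220*w + 240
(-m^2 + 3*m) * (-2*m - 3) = 2*m^3 - 3*m^2 - 9*m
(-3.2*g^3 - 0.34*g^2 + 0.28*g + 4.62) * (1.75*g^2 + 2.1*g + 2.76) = -5.6*g^5 - 7.315*g^4 - 9.056*g^3 + 7.7346*g^2 + 10.4748*g + 12.7512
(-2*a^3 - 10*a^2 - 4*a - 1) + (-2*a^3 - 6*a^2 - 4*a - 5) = -4*a^3 - 16*a^2 - 8*a - 6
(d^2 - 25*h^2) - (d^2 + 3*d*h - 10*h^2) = -3*d*h - 15*h^2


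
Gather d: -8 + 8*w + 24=8*w + 16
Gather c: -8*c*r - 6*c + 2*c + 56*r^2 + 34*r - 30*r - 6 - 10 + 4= c*(-8*r - 4) + 56*r^2 + 4*r - 12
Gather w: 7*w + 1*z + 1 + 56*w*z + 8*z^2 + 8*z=w*(56*z + 7) + 8*z^2 + 9*z + 1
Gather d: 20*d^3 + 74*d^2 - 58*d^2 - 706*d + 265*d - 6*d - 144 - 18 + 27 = 20*d^3 + 16*d^2 - 447*d - 135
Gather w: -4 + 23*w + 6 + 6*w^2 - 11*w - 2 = 6*w^2 + 12*w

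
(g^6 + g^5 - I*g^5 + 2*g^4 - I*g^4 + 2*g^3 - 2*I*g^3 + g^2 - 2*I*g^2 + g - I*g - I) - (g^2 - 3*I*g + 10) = g^6 + g^5 - I*g^5 + 2*g^4 - I*g^4 + 2*g^3 - 2*I*g^3 - 2*I*g^2 + g + 2*I*g - 10 - I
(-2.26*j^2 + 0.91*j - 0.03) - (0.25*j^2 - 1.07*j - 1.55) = -2.51*j^2 + 1.98*j + 1.52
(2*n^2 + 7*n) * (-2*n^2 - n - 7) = -4*n^4 - 16*n^3 - 21*n^2 - 49*n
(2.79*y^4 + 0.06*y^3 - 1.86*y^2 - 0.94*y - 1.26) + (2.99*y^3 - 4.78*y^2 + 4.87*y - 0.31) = 2.79*y^4 + 3.05*y^3 - 6.64*y^2 + 3.93*y - 1.57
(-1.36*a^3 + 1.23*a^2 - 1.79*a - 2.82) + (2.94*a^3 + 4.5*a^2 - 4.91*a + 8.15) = 1.58*a^3 + 5.73*a^2 - 6.7*a + 5.33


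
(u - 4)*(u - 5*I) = u^2 - 4*u - 5*I*u + 20*I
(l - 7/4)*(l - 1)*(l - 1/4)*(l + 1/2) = l^4 - 5*l^3/2 + 15*l^2/16 + 25*l/32 - 7/32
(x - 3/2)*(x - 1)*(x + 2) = x^3 - x^2/2 - 7*x/2 + 3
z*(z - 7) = z^2 - 7*z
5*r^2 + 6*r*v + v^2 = (r + v)*(5*r + v)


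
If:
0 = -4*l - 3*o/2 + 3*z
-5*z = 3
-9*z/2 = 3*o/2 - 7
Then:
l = -23/8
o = 97/15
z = -3/5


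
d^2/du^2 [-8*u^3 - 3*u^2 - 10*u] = -48*u - 6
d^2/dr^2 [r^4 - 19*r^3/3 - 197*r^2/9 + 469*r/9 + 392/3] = 12*r^2 - 38*r - 394/9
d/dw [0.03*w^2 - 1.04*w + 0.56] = 0.06*w - 1.04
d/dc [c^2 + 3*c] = 2*c + 3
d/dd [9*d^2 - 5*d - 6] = 18*d - 5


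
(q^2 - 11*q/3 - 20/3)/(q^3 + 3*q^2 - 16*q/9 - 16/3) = 3*(q - 5)/(3*q^2 + 5*q - 12)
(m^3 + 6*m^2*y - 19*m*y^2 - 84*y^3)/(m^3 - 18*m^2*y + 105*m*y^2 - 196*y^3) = (m^2 + 10*m*y + 21*y^2)/(m^2 - 14*m*y + 49*y^2)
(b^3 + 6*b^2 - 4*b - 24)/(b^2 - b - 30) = (-b^3 - 6*b^2 + 4*b + 24)/(-b^2 + b + 30)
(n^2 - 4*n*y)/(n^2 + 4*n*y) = (n - 4*y)/(n + 4*y)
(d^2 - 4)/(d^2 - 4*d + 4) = (d + 2)/(d - 2)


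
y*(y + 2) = y^2 + 2*y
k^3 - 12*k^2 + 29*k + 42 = (k - 7)*(k - 6)*(k + 1)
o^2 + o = o*(o + 1)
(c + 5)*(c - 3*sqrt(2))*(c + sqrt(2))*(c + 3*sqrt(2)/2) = c^4 - sqrt(2)*c^3/2 + 5*c^3 - 12*c^2 - 5*sqrt(2)*c^2/2 - 60*c - 9*sqrt(2)*c - 45*sqrt(2)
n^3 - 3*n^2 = n^2*(n - 3)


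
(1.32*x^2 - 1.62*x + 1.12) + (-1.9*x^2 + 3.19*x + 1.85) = -0.58*x^2 + 1.57*x + 2.97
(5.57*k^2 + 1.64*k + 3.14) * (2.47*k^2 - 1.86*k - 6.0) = 13.7579*k^4 - 6.3094*k^3 - 28.7146*k^2 - 15.6804*k - 18.84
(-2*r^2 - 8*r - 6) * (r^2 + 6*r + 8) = -2*r^4 - 20*r^3 - 70*r^2 - 100*r - 48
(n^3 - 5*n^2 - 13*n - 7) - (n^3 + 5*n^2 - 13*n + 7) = -10*n^2 - 14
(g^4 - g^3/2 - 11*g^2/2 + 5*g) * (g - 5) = g^5 - 11*g^4/2 - 3*g^3 + 65*g^2/2 - 25*g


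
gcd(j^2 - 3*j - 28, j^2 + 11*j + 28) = j + 4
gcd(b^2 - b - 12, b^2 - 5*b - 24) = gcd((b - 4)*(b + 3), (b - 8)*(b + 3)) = b + 3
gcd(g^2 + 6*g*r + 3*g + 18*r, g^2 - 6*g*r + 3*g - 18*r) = g + 3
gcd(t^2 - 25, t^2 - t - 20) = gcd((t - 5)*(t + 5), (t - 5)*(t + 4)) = t - 5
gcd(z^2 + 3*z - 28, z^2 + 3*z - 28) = z^2 + 3*z - 28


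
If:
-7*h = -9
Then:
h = 9/7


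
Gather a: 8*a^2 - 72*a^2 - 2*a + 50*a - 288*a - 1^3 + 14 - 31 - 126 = -64*a^2 - 240*a - 144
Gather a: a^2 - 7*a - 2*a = a^2 - 9*a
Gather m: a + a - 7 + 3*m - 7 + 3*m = 2*a + 6*m - 14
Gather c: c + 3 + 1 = c + 4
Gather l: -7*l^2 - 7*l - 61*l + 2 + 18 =-7*l^2 - 68*l + 20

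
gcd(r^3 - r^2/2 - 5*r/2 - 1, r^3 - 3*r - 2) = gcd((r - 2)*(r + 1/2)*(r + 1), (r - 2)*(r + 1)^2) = r^2 - r - 2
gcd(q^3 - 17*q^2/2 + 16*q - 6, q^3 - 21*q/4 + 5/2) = q^2 - 5*q/2 + 1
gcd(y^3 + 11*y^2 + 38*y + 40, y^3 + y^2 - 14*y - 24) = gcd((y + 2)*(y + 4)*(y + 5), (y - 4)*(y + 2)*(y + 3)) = y + 2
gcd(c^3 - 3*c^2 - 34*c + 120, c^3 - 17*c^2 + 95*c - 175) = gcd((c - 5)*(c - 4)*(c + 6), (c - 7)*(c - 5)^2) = c - 5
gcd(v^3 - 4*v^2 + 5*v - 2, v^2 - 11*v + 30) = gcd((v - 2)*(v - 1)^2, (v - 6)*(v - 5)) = 1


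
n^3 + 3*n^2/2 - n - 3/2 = (n - 1)*(n + 1)*(n + 3/2)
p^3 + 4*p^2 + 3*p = p*(p + 1)*(p + 3)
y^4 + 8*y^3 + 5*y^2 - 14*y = y*(y - 1)*(y + 2)*(y + 7)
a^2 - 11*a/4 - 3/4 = (a - 3)*(a + 1/4)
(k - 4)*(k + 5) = k^2 + k - 20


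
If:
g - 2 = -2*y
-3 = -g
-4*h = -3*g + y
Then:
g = 3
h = 19/8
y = -1/2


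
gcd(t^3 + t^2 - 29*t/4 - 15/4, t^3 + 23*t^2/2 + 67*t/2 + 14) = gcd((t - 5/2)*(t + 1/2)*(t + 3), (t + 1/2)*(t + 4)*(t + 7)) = t + 1/2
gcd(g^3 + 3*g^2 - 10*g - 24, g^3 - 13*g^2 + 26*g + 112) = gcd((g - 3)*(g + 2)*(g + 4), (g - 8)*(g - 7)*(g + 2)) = g + 2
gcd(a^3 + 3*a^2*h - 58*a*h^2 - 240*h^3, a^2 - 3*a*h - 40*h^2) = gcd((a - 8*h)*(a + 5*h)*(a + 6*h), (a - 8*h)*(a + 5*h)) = a^2 - 3*a*h - 40*h^2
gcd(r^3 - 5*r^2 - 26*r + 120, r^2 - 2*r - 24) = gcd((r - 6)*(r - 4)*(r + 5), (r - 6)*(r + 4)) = r - 6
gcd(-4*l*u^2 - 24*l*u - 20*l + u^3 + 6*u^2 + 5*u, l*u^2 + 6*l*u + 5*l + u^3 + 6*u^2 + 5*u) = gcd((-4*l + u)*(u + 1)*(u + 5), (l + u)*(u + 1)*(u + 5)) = u^2 + 6*u + 5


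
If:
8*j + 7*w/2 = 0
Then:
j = -7*w/16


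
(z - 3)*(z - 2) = z^2 - 5*z + 6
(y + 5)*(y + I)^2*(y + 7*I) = y^4 + 5*y^3 + 9*I*y^3 - 15*y^2 + 45*I*y^2 - 75*y - 7*I*y - 35*I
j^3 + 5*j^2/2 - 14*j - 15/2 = (j - 3)*(j + 1/2)*(j + 5)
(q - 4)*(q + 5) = q^2 + q - 20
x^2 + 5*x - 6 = (x - 1)*(x + 6)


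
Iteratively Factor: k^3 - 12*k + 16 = (k + 4)*(k^2 - 4*k + 4) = (k - 2)*(k + 4)*(k - 2)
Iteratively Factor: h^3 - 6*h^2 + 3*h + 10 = (h - 2)*(h^2 - 4*h - 5) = (h - 2)*(h + 1)*(h - 5)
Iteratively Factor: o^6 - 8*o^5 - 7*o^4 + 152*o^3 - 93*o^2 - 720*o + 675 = (o - 1)*(o^5 - 7*o^4 - 14*o^3 + 138*o^2 + 45*o - 675) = (o - 1)*(o + 3)*(o^4 - 10*o^3 + 16*o^2 + 90*o - 225) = (o - 1)*(o + 3)^2*(o^3 - 13*o^2 + 55*o - 75) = (o - 5)*(o - 1)*(o + 3)^2*(o^2 - 8*o + 15) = (o - 5)^2*(o - 1)*(o + 3)^2*(o - 3)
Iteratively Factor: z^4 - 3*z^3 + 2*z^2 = (z - 1)*(z^3 - 2*z^2) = z*(z - 1)*(z^2 - 2*z) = z*(z - 2)*(z - 1)*(z)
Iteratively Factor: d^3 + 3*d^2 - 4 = (d - 1)*(d^2 + 4*d + 4) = (d - 1)*(d + 2)*(d + 2)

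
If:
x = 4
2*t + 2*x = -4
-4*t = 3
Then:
No Solution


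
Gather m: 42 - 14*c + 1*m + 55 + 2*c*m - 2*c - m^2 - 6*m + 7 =-16*c - m^2 + m*(2*c - 5) + 104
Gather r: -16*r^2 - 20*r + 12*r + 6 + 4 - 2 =-16*r^2 - 8*r + 8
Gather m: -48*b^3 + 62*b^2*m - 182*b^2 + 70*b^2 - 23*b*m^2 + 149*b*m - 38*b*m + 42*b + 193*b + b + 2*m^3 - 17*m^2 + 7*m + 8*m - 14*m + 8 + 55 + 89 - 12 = -48*b^3 - 112*b^2 + 236*b + 2*m^3 + m^2*(-23*b - 17) + m*(62*b^2 + 111*b + 1) + 140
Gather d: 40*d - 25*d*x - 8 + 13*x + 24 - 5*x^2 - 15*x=d*(40 - 25*x) - 5*x^2 - 2*x + 16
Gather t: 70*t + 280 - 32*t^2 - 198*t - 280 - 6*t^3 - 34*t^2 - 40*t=-6*t^3 - 66*t^2 - 168*t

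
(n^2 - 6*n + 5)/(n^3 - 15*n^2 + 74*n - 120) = (n - 1)/(n^2 - 10*n + 24)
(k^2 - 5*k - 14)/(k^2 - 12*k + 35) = (k + 2)/(k - 5)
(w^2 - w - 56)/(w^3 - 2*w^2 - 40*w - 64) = (w + 7)/(w^2 + 6*w + 8)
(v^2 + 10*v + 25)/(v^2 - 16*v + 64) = (v^2 + 10*v + 25)/(v^2 - 16*v + 64)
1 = 1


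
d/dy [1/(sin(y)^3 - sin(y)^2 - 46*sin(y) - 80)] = (-3*sin(y)^2 + 2*sin(y) + 46)*cos(y)/(-sin(y)^3 + sin(y)^2 + 46*sin(y) + 80)^2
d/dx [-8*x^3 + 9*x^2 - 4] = 6*x*(3 - 4*x)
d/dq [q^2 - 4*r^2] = 2*q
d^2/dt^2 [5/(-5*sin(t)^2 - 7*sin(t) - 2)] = 5*(100*sin(t)^3 + 5*sin(t)^2 - 146*sin(t) - 78)/((sin(t) + 1)^2*(5*sin(t) + 2)^3)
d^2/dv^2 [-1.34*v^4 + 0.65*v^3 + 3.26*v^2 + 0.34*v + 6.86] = -16.08*v^2 + 3.9*v + 6.52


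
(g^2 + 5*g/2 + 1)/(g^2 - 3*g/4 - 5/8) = 4*(g + 2)/(4*g - 5)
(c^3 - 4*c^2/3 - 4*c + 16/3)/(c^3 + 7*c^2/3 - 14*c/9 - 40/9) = 3*(c - 2)/(3*c + 5)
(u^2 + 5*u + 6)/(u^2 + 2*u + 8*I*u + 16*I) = (u + 3)/(u + 8*I)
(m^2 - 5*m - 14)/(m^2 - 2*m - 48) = (-m^2 + 5*m + 14)/(-m^2 + 2*m + 48)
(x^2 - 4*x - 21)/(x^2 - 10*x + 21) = (x + 3)/(x - 3)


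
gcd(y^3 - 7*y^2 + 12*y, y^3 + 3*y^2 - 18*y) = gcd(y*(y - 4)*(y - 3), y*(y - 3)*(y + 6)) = y^2 - 3*y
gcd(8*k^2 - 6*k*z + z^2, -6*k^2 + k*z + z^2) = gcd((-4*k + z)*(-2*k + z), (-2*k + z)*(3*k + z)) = -2*k + z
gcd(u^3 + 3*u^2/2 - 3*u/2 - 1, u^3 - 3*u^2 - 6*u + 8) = u^2 + u - 2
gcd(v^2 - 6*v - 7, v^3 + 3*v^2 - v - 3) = v + 1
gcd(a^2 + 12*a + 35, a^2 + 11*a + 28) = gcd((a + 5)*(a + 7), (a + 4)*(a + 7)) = a + 7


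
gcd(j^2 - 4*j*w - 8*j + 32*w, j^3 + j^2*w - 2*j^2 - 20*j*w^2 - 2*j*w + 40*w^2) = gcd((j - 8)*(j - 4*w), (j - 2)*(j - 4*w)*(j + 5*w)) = -j + 4*w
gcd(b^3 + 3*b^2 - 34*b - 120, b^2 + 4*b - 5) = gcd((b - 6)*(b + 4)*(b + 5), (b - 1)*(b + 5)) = b + 5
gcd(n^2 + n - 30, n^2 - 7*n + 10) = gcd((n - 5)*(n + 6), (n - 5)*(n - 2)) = n - 5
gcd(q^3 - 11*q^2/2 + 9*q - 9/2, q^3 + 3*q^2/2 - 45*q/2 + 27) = q^2 - 9*q/2 + 9/2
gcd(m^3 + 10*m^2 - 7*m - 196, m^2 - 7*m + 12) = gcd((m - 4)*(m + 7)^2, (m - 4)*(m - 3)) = m - 4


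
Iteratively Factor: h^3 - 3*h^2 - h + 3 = (h - 1)*(h^2 - 2*h - 3) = (h - 3)*(h - 1)*(h + 1)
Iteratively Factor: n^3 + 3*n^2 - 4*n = (n)*(n^2 + 3*n - 4) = n*(n - 1)*(n + 4)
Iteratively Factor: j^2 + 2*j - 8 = (j - 2)*(j + 4)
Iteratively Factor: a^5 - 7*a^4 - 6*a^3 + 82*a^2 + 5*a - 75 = (a - 1)*(a^4 - 6*a^3 - 12*a^2 + 70*a + 75) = (a - 1)*(a + 1)*(a^3 - 7*a^2 - 5*a + 75) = (a - 1)*(a + 1)*(a + 3)*(a^2 - 10*a + 25) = (a - 5)*(a - 1)*(a + 1)*(a + 3)*(a - 5)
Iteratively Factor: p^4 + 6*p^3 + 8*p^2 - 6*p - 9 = (p + 1)*(p^3 + 5*p^2 + 3*p - 9) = (p - 1)*(p + 1)*(p^2 + 6*p + 9) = (p - 1)*(p + 1)*(p + 3)*(p + 3)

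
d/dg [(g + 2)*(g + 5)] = 2*g + 7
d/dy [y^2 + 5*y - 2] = 2*y + 5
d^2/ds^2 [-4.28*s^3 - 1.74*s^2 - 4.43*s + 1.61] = -25.68*s - 3.48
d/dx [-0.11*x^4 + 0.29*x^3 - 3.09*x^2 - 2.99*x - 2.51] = -0.44*x^3 + 0.87*x^2 - 6.18*x - 2.99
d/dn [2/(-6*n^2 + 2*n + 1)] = 4*(6*n - 1)/(-6*n^2 + 2*n + 1)^2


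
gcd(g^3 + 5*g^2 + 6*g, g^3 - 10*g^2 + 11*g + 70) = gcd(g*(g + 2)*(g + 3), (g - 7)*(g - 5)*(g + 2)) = g + 2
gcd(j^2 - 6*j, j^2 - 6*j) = j^2 - 6*j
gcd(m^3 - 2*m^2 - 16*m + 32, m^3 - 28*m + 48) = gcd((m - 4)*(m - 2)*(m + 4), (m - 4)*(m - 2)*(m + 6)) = m^2 - 6*m + 8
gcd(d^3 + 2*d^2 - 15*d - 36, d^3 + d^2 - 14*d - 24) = d^2 - d - 12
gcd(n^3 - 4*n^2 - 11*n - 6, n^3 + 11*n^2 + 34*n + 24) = n + 1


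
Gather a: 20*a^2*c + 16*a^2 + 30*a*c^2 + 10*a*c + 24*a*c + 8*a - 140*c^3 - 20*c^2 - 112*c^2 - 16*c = a^2*(20*c + 16) + a*(30*c^2 + 34*c + 8) - 140*c^3 - 132*c^2 - 16*c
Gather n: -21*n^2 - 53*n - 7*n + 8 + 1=-21*n^2 - 60*n + 9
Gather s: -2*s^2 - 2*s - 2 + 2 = -2*s^2 - 2*s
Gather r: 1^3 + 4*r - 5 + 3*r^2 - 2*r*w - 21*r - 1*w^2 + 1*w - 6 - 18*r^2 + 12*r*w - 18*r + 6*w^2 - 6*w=-15*r^2 + r*(10*w - 35) + 5*w^2 - 5*w - 10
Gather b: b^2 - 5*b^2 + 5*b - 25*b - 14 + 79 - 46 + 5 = -4*b^2 - 20*b + 24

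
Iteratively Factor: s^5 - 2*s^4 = (s)*(s^4 - 2*s^3) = s^2*(s^3 - 2*s^2) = s^3*(s^2 - 2*s) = s^3*(s - 2)*(s)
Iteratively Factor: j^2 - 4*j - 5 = (j + 1)*(j - 5)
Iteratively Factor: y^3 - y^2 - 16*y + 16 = (y - 4)*(y^2 + 3*y - 4) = (y - 4)*(y - 1)*(y + 4)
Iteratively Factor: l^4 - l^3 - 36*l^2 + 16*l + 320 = (l + 4)*(l^3 - 5*l^2 - 16*l + 80) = (l + 4)^2*(l^2 - 9*l + 20) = (l - 5)*(l + 4)^2*(l - 4)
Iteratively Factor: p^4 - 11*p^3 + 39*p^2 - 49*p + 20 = (p - 1)*(p^3 - 10*p^2 + 29*p - 20) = (p - 1)^2*(p^2 - 9*p + 20) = (p - 4)*(p - 1)^2*(p - 5)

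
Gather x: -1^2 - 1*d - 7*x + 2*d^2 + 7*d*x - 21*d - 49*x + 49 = 2*d^2 - 22*d + x*(7*d - 56) + 48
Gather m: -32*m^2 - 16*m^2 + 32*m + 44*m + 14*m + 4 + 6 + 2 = -48*m^2 + 90*m + 12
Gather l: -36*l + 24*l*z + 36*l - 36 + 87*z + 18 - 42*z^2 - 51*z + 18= 24*l*z - 42*z^2 + 36*z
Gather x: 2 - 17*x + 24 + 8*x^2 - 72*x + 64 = 8*x^2 - 89*x + 90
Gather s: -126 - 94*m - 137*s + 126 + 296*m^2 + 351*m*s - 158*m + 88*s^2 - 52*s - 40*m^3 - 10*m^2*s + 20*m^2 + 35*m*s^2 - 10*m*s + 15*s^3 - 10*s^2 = -40*m^3 + 316*m^2 - 252*m + 15*s^3 + s^2*(35*m + 78) + s*(-10*m^2 + 341*m - 189)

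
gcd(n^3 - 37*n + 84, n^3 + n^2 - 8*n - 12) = n - 3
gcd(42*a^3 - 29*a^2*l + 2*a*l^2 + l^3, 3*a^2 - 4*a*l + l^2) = 3*a - l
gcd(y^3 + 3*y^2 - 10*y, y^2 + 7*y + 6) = 1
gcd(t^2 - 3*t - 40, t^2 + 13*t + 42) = 1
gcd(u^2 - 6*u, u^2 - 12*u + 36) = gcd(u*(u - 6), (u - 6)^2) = u - 6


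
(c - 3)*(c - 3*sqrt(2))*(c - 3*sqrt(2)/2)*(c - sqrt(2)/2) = c^4 - 5*sqrt(2)*c^3 - 3*c^3 + 27*c^2/2 + 15*sqrt(2)*c^2 - 81*c/2 - 9*sqrt(2)*c/2 + 27*sqrt(2)/2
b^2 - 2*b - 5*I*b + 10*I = (b - 2)*(b - 5*I)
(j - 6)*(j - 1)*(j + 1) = j^3 - 6*j^2 - j + 6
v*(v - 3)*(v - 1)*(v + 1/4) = v^4 - 15*v^3/4 + 2*v^2 + 3*v/4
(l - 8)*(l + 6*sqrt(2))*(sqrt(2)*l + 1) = sqrt(2)*l^3 - 8*sqrt(2)*l^2 + 13*l^2 - 104*l + 6*sqrt(2)*l - 48*sqrt(2)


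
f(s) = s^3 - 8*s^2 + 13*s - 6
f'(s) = 3*s^2 - 16*s + 13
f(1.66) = -1.89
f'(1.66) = -5.29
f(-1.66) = -54.20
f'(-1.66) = 47.83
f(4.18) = -18.40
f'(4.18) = -1.46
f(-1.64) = -53.25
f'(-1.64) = 47.31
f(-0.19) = -8.77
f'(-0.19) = 16.15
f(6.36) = 10.34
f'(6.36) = 32.59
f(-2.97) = -141.38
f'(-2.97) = 86.98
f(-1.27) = -37.46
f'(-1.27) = 38.16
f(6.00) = 0.00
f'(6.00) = 25.00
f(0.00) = -6.00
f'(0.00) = 13.00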